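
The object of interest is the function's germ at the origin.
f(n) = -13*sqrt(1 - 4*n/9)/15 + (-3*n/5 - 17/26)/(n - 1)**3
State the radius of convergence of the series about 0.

The radius of convergence is 1.

Denominator factor (n - 1)^3: pole of order 3 at 1, modulus 1.
Branch term (-13/15)*sqrt(1 - n/(9/4)): its argument vanishes at n = 9/4, a square-root branch point, modulus 9/4.
The radius of convergence is the smallest modulus among the singular points: 1.


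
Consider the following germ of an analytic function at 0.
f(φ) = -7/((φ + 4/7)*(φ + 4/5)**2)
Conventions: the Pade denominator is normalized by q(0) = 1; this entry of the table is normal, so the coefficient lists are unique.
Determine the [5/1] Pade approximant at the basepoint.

Taylor coefficients needed (expand at 0): a_0 = -1225/64, a_1 = 20825/256, a_2 = -118825/512, a_3 = 1138025/2048, a_4 = -19760475/16384, a_5 = 161292075/65536, a_6 = -315757225/65536.
Write the denominator as Q(φ) = 1 + q1*φ. Requiring Q*f - P = O(φ^7) with deg P <= 5 kills the coefficients of φ^6..φ^6 in Q*f:
  φ^6: a_6 + q1*a_5 = 0, i.e. -315757225/65536 + (161292075/65536)*q1 = 0.
Solving this linear system: q1 = 257761/131667.
The numerator is Q*f truncated at degree 5: P0 = a_0 = -1225/64; P1 = a_1 + q1*a_0 = 1478936375/33706752; P2 = a_2 + q1*a_1 = -4909585625/67413504; P3 = a_3 + q1*a_2 = 27326534375/269654016; P4 = a_4 + q1*a_3 = -255094765625/2157232128; P5 = a_5 + q1*a_4 = 287641484375/2876309504.

The Pade approximant has numerator coefficients [-1225/64, 1478936375/33706752, -4909585625/67413504, 27326534375/269654016, -255094765625/2157232128, 287641484375/2876309504]; denominator coefficients [1, 257761/131667].


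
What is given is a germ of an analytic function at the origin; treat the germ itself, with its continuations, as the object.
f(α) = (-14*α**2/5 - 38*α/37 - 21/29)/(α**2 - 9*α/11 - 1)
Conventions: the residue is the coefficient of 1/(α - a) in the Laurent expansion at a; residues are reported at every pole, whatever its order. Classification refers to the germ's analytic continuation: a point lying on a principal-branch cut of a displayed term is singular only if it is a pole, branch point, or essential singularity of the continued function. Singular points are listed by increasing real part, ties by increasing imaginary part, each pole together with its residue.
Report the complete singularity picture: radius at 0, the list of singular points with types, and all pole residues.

Radius of convergence at 0: -9/22 + (1/22)*sqrt(565).
At 9/22 - (1/22)*sqrt(565): a pole of order 1; residue -3376/2035 + (3168883/33343475)*sqrt(565).
At 9/22 + (1/22)*sqrt(565): a pole of order 1; residue -3376/2035 - (3168883/33343475)*sqrt(565).

Denominator factor (α**2 - 9*α/11 - 1): discriminant 565/121, real irrational roots 9/22 + (1/22)*sqrt(565) and 9/22 - (1/22)*sqrt(565); poles of order 1, moduli 9/22 + (1/22)*sqrt(565) and -9/22 + (1/22)*sqrt(565).
The radius of convergence is the smallest modulus among the singular points: -9/22 + (1/22)*sqrt(565).
The factor α**2 - 9*α/11 - 1 splits as (α - a)(α - a') with a = 9/22 - (1/22)*sqrt(565), a' = 9/22 + (1/22)*sqrt(565). At the order-1 pole a set g(α) = (α - a)*f(α) = [-14*α**2/5 - 38*α/37 - 21/29] / (α - a').
Simple pole: residue = g(a) at a = 9/22 - (1/22)*sqrt(565), which is -3376/2035 + (3168883/33343475)*sqrt(565).
The factor α**2 - 9*α/11 - 1 splits as (α - a)(α - a') with a = 9/22 + (1/22)*sqrt(565), a' = 9/22 - (1/22)*sqrt(565). At the order-1 pole a set g(α) = (α - a)*f(α) = [-14*α**2/5 - 38*α/37 - 21/29] / (α - a').
Simple pole: residue = g(a) at a = 9/22 + (1/22)*sqrt(565), which is -3376/2035 - (3168883/33343475)*sqrt(565).
List the singular points by increasing real part (a conjugate pair: the negative imaginary part first).


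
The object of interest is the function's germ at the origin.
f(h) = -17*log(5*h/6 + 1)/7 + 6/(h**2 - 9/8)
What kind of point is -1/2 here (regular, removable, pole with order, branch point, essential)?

The point is a regular point.

Denominator factors: h**2 - 9/8 = -7/8 at h = -1/2 — none vanishes.
Branch term log(1 - h/(-6/5)): argument at -1/2 is 7/12, nonzero, so -1/2 is not its branch point (a point on a principal cut is still regular for the continued germ).
So the germ continues analytically to -1/2.


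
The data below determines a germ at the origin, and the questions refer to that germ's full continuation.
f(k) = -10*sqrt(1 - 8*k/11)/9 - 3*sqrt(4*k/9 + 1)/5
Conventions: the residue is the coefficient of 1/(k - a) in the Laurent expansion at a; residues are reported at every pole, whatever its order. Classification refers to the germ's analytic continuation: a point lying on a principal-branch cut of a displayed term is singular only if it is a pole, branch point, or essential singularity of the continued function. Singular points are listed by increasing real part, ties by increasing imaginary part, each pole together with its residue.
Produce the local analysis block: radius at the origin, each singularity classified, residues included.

Branch term (-10/9)*sqrt(1 - k/(11/8)): its argument vanishes at k = 11/8, a square-root branch point, modulus 11/8.
Branch term (-3/5)*sqrt(1 - k/(-9/4)): its argument vanishes at k = -9/4, a square-root branch point, modulus 9/4.
The radius of convergence is the smallest modulus among the singular points: 11/8.
List the singular points by increasing real part (a conjugate pair: the negative imaginary part first).

Radius of convergence at 0: 11/8.
At -9/4: an algebraic (square-root) branch point.
At 11/8: an algebraic (square-root) branch point.


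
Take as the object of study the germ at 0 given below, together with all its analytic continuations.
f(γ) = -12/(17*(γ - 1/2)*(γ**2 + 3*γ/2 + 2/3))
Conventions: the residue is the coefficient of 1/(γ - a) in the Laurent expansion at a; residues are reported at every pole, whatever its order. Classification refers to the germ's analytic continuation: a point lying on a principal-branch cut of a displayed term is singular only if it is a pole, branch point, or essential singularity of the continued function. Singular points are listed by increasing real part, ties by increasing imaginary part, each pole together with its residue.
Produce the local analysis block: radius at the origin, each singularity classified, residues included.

Denominator factor (γ - 1/2): pole of order 1 at 1/2, modulus 1/2.
Denominator factor (γ**2 + 3*γ/2 + 2/3): discriminant -5/12, complex-conjugate roots (-3/4) + ((1/12)*sqrt(15))*i and (-3/4) - ((1/12)*sqrt(15))*i; poles of order 1, moduli (1/3)*sqrt(6) and (1/3)*sqrt(6).
The radius of convergence is the smallest modulus among the singular points: 1/2.
The factor γ**2 + 3*γ/2 + 2/3 splits as (γ - a)(γ - a') with a = (-3/4) - ((1/12)*sqrt(15))*i, a' = (-3/4) + ((1/12)*sqrt(15))*i. At the order-1 pole a set g(γ) = (γ - a)*f(γ) = [-12/(17*(γ - 1/2))] / (γ - a').
Simple pole: residue = g(a) at a = (-3/4) - ((1/12)*sqrt(15))*i, which is (18/85) + ((18/85)*sqrt(15))*i.
The factor γ**2 + 3*γ/2 + 2/3 splits as (γ - a)(γ - a') with a = (-3/4) + ((1/12)*sqrt(15))*i, a' = (-3/4) - ((1/12)*sqrt(15))*i. At the order-1 pole a set g(γ) = (γ - a)*f(γ) = [-12/(17*(γ - 1/2))] / (γ - a').
Simple pole: residue = g(a) at a = (-3/4) + ((1/12)*sqrt(15))*i, which is (18/85) - ((18/85)*sqrt(15))*i.
At the order-1 pole 1/2 set g(γ) = (γ - (1/2))*f(γ) = -12/(17*(γ**2 + 3*γ/2 + 2/3)).
Simple pole: residue = g(a) at a = 1/2, which is -36/85.
List the singular points by increasing real part (a conjugate pair: the negative imaginary part first).

Radius of convergence at 0: 1/2.
At (-3/4) - ((1/12)*sqrt(15))*i: a pole of order 1; residue (18/85) + ((18/85)*sqrt(15))*i.
At (-3/4) + ((1/12)*sqrt(15))*i: a pole of order 1; residue (18/85) - ((18/85)*sqrt(15))*i.
At 1/2: a pole of order 1; residue -36/85.


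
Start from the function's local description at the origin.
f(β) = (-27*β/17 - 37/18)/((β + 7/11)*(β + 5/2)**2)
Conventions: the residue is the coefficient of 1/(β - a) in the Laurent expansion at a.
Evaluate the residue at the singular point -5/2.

The residue is 77374/257193.

At the order-2 pole -5/2 set g(β) = (β - (-5/2))^2*f(β) = (-27*β/17 - 37/18)/(β + 7/11).
Order-2 pole: residue = g'(a); g'(-5/2) = 77374/257193, so the residue is 77374/257193.


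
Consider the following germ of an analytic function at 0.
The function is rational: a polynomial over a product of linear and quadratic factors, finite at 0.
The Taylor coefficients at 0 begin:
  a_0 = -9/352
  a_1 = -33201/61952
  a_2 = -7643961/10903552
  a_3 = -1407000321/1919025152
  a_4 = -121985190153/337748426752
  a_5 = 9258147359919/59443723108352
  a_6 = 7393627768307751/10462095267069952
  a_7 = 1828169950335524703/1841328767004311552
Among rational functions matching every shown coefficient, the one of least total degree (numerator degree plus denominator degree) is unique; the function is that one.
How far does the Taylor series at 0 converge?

The radius of convergence is (2/3)*sqrt(2).

No rational of total degree below 5 reproduces all 8 coefficients; solving the [1/4] Pade equations on them gives f(χ) = (27*χ/11 + 1/8)/((χ**2 - 2*χ - 11/2)*(χ**2 - 3*χ/2 + 8/9)), whose expansion matches every shown term.
Denominator factor (χ**2 - 3*χ/2 + 8/9): discriminant -47/36, complex-conjugate roots (3/4) + ((1/12)*sqrt(47))*i and (3/4) - ((1/12)*sqrt(47))*i; poles of order 1, moduli (2/3)*sqrt(2) and (2/3)*sqrt(2).
Denominator factor (χ**2 - 2*χ - 11/2): discriminant 26, real irrational roots 1 + (1/2)*sqrt(26) and 1 - (1/2)*sqrt(26); poles of order 1, moduli 1 + (1/2)*sqrt(26) and -1 + (1/2)*sqrt(26).
The radius of convergence is the smallest modulus among the singular points: (2/3)*sqrt(2).


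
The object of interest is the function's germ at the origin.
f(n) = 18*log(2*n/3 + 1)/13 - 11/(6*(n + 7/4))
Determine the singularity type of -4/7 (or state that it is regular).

The point is a regular point.

Denominator factors: n + 7/4 = 33/28 at n = -4/7 — none vanishes.
Branch term log(1 - n/(-3/2)): argument at -4/7 is 13/21, nonzero, so -4/7 is not its branch point (a point on a principal cut is still regular for the continued germ).
So the germ continues analytically to -4/7.


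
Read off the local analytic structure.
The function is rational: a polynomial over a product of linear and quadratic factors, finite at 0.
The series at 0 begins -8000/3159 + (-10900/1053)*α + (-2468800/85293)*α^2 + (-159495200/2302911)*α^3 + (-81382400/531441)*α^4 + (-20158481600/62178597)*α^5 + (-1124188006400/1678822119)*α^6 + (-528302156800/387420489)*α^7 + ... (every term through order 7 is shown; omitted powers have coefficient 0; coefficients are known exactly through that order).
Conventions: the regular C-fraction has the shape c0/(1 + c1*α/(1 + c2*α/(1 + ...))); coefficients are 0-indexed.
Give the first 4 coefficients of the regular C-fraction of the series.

Taylor coefficients (read off): a_0 = -8000/3159, a_1 = -10900/1053, a_2 = -2468800/85293, a_3 = -159495200/2302911.
c0 = a_0 = -8000/3159. Peel one level at a time: if S = 1 + c*α/S' with S'(0) = 1, then c is the α-coefficient of S and S' = c*α/(S - 1).
S_1 = c0/f = 1 + (-327/80)*α + (912043/172800)*α^2 + ...; c1 = -327/80.
S_2 = c1*α/(S_1 - 1) = 1 + (912043/706320)*α + (87948040/77951241)*α^2 + ...; c2 = 912043/706320.
S_3 = c2*α/(S_2 - 1) = 1 + (-7035843200/8052427647)*α + ...; c3 = -7035843200/8052427647.

The regular C-fraction coefficients are [-8000/3159, -327/80, 912043/706320, -7035843200/8052427647].


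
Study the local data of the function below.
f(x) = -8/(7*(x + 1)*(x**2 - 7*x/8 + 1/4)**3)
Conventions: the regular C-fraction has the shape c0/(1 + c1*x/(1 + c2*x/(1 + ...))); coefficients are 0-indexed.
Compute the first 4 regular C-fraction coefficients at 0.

Taylor coefficients (expand at 0): a_0 = -512/7, a_1 = -4864/7, a_2 = -26624/7, a_3 = -106880/7.
c0 = a_0 = -512/7. Peel one level at a time: if S = 1 + c*x/S' with S'(0) = 1, then c is the x-coefficient of S and S' = c*x/(S - 1).
S_1 = c0/f = 1 + (-19/2)*x + (153/4)*x^2 + ...; c1 = -19/2.
S_2 = c1*x/(S_1 - 1) = 1 + (153/38)*x + (5767/722)*x^2 + ...; c2 = 153/38.
S_3 = c2*x/(S_2 - 1) = 1 + (-5767/2907)*x + ...; c3 = -5767/2907.

The regular C-fraction coefficients are [-512/7, -19/2, 153/38, -5767/2907].


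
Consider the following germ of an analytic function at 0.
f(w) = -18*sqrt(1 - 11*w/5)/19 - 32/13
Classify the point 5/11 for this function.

The point is an algebraic (square-root) branch point.

The term (-18/19)*sqrt(1 - w/(5/11)) has argument 1 - 5/11/(5/11) = 0 at 5/11: a square-root (algebraic, two-sheeted) branch point; the remaining terms are analytic or single-valued there.


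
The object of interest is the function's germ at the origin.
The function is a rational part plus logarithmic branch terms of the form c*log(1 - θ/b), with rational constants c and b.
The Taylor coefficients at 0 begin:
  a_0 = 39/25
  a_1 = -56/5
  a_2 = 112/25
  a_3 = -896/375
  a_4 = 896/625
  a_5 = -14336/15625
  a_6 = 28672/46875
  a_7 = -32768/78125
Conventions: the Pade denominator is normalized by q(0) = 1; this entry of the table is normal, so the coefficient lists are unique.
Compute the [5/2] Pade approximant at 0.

Taylor coefficients needed (read off): a_0 = 39/25, a_1 = -56/5, a_2 = 112/25, a_3 = -896/375, a_4 = 896/625, a_5 = -14336/15625, a_6 = 28672/46875, a_7 = -32768/78125.
Write the denominator as Q(θ) = 1 + q1*θ + q2*θ^2. Requiring Q*f - P = O(θ^8) with deg P <= 5 kills the coefficients of θ^6..θ^7 in Q*f:
  θ^6: a_6 + q1*a_5 + q2*a_4 = 0, i.e. 28672/46875 + (-14336/15625)*q1 + (896/625)*q2 = 0.
  θ^7: a_7 + q1*a_6 + q2*a_5 = 0, i.e. -32768/78125 + (28672/46875)*q1 + (-14336/15625)*q2 = 0.
Solving this linear system: q1 = 8/7, q2 = 32/105.
The numerator is Q*f truncated at degree 5: P0 = a_0 = 39/25; P1 = a_1 + q1*a_0 = -1648/175; P2 = a_2 + q1*a_1 + q2*a_0 = -6864/875; P3 = a_3 + q1*a_2 + q2*a_1 = -256/375; P4 = a_4 + q1*a_3 + q2*a_2 = 128/1875; P5 = a_5 + q1*a_4 + q2*a_3 = -1024/140625.

The Pade approximant has numerator coefficients [39/25, -1648/175, -6864/875, -256/375, 128/1875, -1024/140625]; denominator coefficients [1, 8/7, 32/105].


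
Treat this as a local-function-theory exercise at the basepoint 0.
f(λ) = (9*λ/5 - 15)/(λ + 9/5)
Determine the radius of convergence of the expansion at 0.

The radius of convergence is 9/5.

Denominator factor (λ + 9/5): pole of order 1 at -9/5, modulus 9/5.
The radius of convergence is the smallest modulus among the singular points: 9/5.


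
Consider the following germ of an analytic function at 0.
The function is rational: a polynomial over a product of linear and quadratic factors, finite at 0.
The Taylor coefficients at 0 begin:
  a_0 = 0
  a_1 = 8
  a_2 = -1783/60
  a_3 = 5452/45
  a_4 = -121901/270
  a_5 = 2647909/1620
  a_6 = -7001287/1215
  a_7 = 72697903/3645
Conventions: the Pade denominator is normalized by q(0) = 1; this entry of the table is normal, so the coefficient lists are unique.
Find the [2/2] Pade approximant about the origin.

Taylor coefficients needed (read off): a_0 = 0, a_1 = 8, a_2 = -1783/60, a_3 = 5452/45, a_4 = -121901/270.
Write the denominator as Q(α) = 1 + q1*α + q2*α^2. Requiring Q*f - P = O(α^5) with deg P <= 2 kills the coefficients of α^3..α^4 in Q*f:
  α^3: a_3 + q1*a_2 + q2*a_1 = 0, i.e. 5452/45 + (-1783/60)*q1 + (8)*q2 = 0.
  α^4: a_4 + q1*a_3 + q2*a_2 = 0, i.e. -121901/270 + (5452/45)*q1 + (-1783/60)*q2 = 0.
Solving this linear system: q1 = 5936/44313, q2 = -649046/44313.
The numerator is Q*f truncated at degree 2: P0 = a_0 = 0; P1 = a_1 + q1*a_0 = 8; P2 = a_2 + q1*a_1 + q2*a_0 = -8462311/295420.

The Pade approximant has numerator coefficients [0, 8, -8462311/295420]; denominator coefficients [1, 5936/44313, -649046/44313].


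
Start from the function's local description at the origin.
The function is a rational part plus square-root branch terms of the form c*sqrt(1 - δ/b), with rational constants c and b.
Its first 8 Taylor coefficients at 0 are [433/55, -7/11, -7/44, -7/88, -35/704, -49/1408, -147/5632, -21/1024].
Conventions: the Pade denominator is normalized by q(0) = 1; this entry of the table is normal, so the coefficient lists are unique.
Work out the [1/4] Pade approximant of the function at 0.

Taylor coefficients needed (read off): a_0 = 433/55, a_1 = -7/11, a_2 = -7/44, a_3 = -7/88, a_4 = -35/704, a_5 = -49/1408.
Write the denominator as Q(δ) = 1 + q1*δ + q2*δ^2 + q3*δ^3 + q4*δ^4. Requiring Q*f - P = O(δ^6) with deg P <= 1 kills the coefficients of δ^2..δ^5 in Q*f:
  δ^2: a_2 + q1*a_1 + q2*a_0 = 0, i.e. -7/44 + (-7/11)*q1 + (433/55)*q2 = 0.
  δ^3: a_3 + q1*a_2 + q2*a_1 + q3*a_0 = 0, i.e. -7/88 + (-7/44)*q1 + (-7/11)*q2 + (433/55)*q3 = 0.
  δ^4: a_4 + q1*a_3 + q2*a_2 + q3*a_1 + q4*a_0 = 0, i.e. -35/704 + (-7/88)*q1 + (-7/44)*q2 + (-7/11)*q3 + (433/55)*q4 = 0.
  δ^5: a_5 + q1*a_4 + q2*a_3 + q3*a_2 + q4*a_1 = 0, i.e. -49/1408 + (-35/704)*q1 + (-7/88)*q2 + (-7/44)*q3 + (-7/11)*q4 = 0.
Solving this linear system: q1 = -704742829/1130720770, q2 = -13646367/452288308, q3 = -2229703/452288308, q4 = -7169309/7236612928.
The numerator is Q*f truncated at degree 1: P0 = a_0 = 433/55; P1 = a_1 + q1*a_0 = -344728871907/62189642350.

The Pade approximant has numerator coefficients [433/55, -344728871907/62189642350]; denominator coefficients [1, -704742829/1130720770, -13646367/452288308, -2229703/452288308, -7169309/7236612928].


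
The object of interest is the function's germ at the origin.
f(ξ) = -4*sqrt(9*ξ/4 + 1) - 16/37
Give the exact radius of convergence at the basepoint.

The radius of convergence is 4/9.

Branch term (-4)*sqrt(1 - ξ/(-4/9)): its argument vanishes at ξ = -4/9, a square-root branch point, modulus 4/9.
The radius of convergence is the smallest modulus among the singular points: 4/9.


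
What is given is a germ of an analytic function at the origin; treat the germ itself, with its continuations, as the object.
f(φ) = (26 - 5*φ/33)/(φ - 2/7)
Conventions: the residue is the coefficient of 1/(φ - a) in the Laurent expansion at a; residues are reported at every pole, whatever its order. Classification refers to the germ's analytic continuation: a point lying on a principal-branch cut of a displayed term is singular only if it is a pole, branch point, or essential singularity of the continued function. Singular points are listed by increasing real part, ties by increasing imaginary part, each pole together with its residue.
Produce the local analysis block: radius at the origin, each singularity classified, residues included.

Denominator factor (φ - 2/7): pole of order 1 at 2/7, modulus 2/7.
The radius of convergence is the smallest modulus among the singular points: 2/7.
At the order-1 pole 2/7 set g(φ) = (φ - (2/7))*f(φ) = 26 - 5*φ/33.
Simple pole: residue = g(a) at a = 2/7, which is 5996/231.

Radius of convergence at 0: 2/7.
At 2/7: a pole of order 1; residue 5996/231.


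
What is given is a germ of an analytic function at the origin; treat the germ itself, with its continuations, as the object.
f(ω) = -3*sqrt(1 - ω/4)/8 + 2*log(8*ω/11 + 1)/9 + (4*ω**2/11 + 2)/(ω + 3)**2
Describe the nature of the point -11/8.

The point is a logarithmic branch point.

The term (2/9)*log(1 - ω/(-11/8)) has argument 1 - -11/8/(-11/8) = 0 at -11/8: a logarithmic (infinitely-sheeted) branch point; the remaining terms are analytic or single-valued there.


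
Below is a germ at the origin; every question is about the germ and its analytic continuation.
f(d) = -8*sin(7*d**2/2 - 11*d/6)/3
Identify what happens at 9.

There is no denominator, hence no pole anywhere.
The factor -sin(7*d**2/2 - 11*d/6) is entire.
So the germ continues analytically to 9.

The point is a regular point.


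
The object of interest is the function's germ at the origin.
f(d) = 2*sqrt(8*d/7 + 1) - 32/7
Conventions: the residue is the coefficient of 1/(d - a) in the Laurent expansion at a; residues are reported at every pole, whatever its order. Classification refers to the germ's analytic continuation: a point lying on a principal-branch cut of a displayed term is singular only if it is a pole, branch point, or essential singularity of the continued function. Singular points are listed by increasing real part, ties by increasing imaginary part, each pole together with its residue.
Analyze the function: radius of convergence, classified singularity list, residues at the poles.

Radius of convergence at 0: 7/8.
At -7/8: an algebraic (square-root) branch point.

Branch term (2)*sqrt(1 - d/(-7/8)): its argument vanishes at d = -7/8, a square-root branch point, modulus 7/8.
The radius of convergence is the smallest modulus among the singular points: 7/8.


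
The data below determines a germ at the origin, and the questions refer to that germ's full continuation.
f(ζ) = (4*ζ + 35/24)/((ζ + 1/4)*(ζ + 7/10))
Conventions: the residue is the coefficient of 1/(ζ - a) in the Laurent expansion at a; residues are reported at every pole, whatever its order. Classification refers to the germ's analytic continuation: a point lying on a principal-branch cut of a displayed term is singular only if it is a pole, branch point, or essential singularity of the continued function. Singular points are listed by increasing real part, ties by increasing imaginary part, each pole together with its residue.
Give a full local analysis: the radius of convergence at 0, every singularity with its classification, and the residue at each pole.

Denominator factor (ζ + 1/4): pole of order 1 at -1/4, modulus 1/4.
Denominator factor (ζ + 7/10): pole of order 1 at -7/10, modulus 7/10.
The radius of convergence is the smallest modulus among the singular points: 1/4.
At the order-1 pole -7/10 set g(ζ) = (ζ - (-7/10))*f(ζ) = (4*ζ + 35/24)/(ζ + 1/4).
Simple pole: residue = g(a) at a = -7/10, which is 161/54.
At the order-1 pole -1/4 set g(ζ) = (ζ - (-1/4))*f(ζ) = (4*ζ + 35/24)/(ζ + 7/10).
Simple pole: residue = g(a) at a = -1/4, which is 55/54.
List the singular points by increasing real part (a conjugate pair: the negative imaginary part first).

Radius of convergence at 0: 1/4.
At -7/10: a pole of order 1; residue 161/54.
At -1/4: a pole of order 1; residue 55/54.


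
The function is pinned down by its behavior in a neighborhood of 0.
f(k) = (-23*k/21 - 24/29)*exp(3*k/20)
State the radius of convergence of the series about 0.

The radius of convergence is infinite.

The factor exp(3*k/20) is entire and contributes no finite singular point.
The polynomial part has no poles.
No finite singular points: the Taylor series at 0 converges everywhere.


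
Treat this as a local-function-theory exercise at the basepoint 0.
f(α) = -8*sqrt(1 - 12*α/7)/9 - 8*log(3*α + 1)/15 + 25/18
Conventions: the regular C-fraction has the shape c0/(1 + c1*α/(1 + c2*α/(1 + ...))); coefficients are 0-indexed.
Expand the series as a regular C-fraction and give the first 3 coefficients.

Taylor coefficients (expand at 0): a_0 = 1/2, a_1 = -88/105, a_2 = 668/245.
c0 = a_0 = 1/2. Peel one level at a time: if S = 1 + c*α/S' with S'(0) = 1, then c is the α-coefficient of S and S' = c*α/(S - 1).
S_1 = c0/f = 1 + (176/105)*α + (-29144/11025)*α^2 + ...; c1 = 176/105.
S_2 = c1*α/(S_1 - 1) = 1 + (3643/2310)*α + ...; c2 = 3643/2310.

The regular C-fraction coefficients are [1/2, 176/105, 3643/2310].


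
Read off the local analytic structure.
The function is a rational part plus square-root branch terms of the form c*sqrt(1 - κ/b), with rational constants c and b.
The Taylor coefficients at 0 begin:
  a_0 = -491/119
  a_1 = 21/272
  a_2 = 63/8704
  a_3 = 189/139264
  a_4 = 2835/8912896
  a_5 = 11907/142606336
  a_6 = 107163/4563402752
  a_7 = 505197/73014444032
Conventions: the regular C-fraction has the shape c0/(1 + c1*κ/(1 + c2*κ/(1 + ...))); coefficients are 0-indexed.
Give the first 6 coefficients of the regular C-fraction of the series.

Taylor coefficients (read off): a_0 = -491/119, a_1 = 21/272, a_2 = 63/8704, a_3 = 189/139264, a_4 = 2835/8912896, a_5 = 11907/142606336.
c0 = a_0 = -491/119. Peel one level at a time: if S = 1 + c*κ/S' with S'(0) = 1, then c is the κ-coefficient of S and S' = c*κ/(S - 1).
S_1 = c0/f = 1 + (147/7856)*κ + (259749/123433472)*κ^2 + ...; c1 = 147/7856.
S_2 = c1*κ/(S_1 - 1) = 1 + (-1767/15712)*κ + (-9/1024)*κ^2 + ...; c2 = -1767/15712.
S_3 = c2*κ/(S_2 - 1) = 1 + (-1473/18848)*κ + (-3035853/355247104)*κ^2 + ...; c3 = -1473/18848.
S_4 = c3*κ/(S_3 - 1) = 1 + (-2061/18848)*κ + (-9/1024)*κ^2 + ...; c4 = -2061/18848.
S_5 = c4*κ/(S_4 - 1) = 1 + (-589/7328)*κ + ...; c5 = -589/7328.

The regular C-fraction coefficients are [-491/119, 147/7856, -1767/15712, -1473/18848, -2061/18848, -589/7328].


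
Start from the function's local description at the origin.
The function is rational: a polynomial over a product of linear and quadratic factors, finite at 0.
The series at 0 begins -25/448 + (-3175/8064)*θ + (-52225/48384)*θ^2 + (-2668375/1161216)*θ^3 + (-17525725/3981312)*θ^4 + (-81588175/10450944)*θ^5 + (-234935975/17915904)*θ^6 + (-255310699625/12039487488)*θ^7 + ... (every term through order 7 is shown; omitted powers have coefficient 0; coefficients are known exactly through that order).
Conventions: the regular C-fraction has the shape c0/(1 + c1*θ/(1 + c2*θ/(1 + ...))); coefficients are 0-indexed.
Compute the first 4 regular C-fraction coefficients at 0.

The regular C-fraction coefficients are [-25/448, -127/18, 4931/1143, -3900339/10019792].

Taylor coefficients (read off): a_0 = -25/448, a_1 = -3175/8064, a_2 = -52225/48384, a_3 = -2668375/1161216.
c0 = a_0 = -25/448. Peel one level at a time: if S = 1 + c*θ/S' with S'(0) = 1, then c is the θ-coefficient of S and S' = c*θ/(S - 1).
S_1 = c0/f = 1 + (-127/18)*θ + (4931/162)*θ^2 + ...; c1 = -127/18.
S_2 = c1*θ/(S_1 - 1) = 1 + (4931/1143)*θ + (433371/258064)*θ^2 + ...; c2 = 4931/1143.
S_3 = c2*θ/(S_2 - 1) = 1 + (-3900339/10019792)*θ + ...; c3 = -3900339/10019792.


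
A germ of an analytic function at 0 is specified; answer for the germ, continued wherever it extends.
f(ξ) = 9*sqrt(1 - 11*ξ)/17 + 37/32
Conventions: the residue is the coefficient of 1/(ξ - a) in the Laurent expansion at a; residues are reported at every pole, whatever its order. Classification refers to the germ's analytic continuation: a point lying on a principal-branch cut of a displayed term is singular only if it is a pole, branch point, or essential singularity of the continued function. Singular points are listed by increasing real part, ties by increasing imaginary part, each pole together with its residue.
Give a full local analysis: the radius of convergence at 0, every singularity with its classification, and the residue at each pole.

Radius of convergence at 0: 1/11.
At 1/11: an algebraic (square-root) branch point.

Branch term (9/17)*sqrt(1 - ξ/(1/11)): its argument vanishes at ξ = 1/11, a square-root branch point, modulus 1/11.
The radius of convergence is the smallest modulus among the singular points: 1/11.


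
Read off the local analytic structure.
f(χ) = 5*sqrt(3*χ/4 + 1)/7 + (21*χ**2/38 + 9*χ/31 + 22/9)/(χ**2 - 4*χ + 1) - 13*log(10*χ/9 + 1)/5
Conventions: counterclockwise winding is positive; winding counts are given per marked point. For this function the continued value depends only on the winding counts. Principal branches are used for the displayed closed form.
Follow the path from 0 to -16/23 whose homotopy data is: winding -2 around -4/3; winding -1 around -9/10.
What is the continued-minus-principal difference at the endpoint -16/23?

Continued minus principal equals (26/5)*pi*i.

The rational part is single-valued and drops out of the difference; each branch term changes only by its own monodromy.
(5/7)*sqrt(1 - χ/(-4/3)): winding -2 is even, the square root returns to the same sheet, contribution 0.
(-13/5)*log(1 - χ/(-9/10)): each positive loop around -9/10 adds 2*pi*i to the log, so winding -1 contributes (-13/5)*(-1)*2*pi*i = (26/5)*pi*i.
Summing the contributions at χ = -16/23 gives (26/5)*pi*i.


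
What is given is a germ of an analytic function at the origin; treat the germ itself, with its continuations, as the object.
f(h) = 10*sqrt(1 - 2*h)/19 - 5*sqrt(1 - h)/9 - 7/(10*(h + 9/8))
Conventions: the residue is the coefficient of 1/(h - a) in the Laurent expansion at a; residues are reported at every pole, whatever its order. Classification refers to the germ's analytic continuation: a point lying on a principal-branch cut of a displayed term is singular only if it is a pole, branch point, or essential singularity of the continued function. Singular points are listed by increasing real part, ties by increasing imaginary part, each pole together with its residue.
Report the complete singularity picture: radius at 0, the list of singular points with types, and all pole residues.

Radius of convergence at 0: 1/2.
At -9/8: a pole of order 1; residue -7/10.
At 1/2: an algebraic (square-root) branch point.
At 1: an algebraic (square-root) branch point.

Denominator factor (h + 9/8): pole of order 1 at -9/8, modulus 9/8.
Branch term (10/19)*sqrt(1 - h/(1/2)): its argument vanishes at h = 1/2, a square-root branch point, modulus 1/2.
Branch term (-5/9)*sqrt(1 - h/(1)): its argument vanishes at h = 1, a square-root branch point, modulus 1.
The radius of convergence is the smallest modulus among the singular points: 1/2.
The branch terms are analytic at -9/8 and contribute nothing to the residue; only the rational part matters.
At the order-1 pole -9/8 set g(h) = (h - (-9/8))*(rational part) = -7/10.
Simple pole: residue = g(a) at a = -9/8, which is -7/10.
List the singular points by increasing real part (a conjugate pair: the negative imaginary part first).


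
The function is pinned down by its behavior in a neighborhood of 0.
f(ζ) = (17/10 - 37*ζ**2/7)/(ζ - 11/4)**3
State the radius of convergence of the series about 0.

Denominator factor (ζ - 11/4)^3: pole of order 3 at 11/4, modulus 11/4.
The radius of convergence is the smallest modulus among the singular points: 11/4.

The radius of convergence is 11/4.


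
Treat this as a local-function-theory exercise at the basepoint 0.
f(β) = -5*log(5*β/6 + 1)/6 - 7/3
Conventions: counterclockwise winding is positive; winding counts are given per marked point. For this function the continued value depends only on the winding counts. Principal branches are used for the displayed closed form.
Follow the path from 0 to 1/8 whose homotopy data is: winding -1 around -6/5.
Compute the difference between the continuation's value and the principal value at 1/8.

The rational part is single-valued and drops out of the difference; each branch term changes only by its own monodromy.
(-5/6)*log(1 - β/(-6/5)): each positive loop around -6/5 adds 2*pi*i to the log, so winding -1 contributes (-5/6)*(-1)*2*pi*i = (5/3)*pi*i.
Summing the contributions at β = 1/8 gives (5/3)*pi*i.

Continued minus principal equals (5/3)*pi*i.


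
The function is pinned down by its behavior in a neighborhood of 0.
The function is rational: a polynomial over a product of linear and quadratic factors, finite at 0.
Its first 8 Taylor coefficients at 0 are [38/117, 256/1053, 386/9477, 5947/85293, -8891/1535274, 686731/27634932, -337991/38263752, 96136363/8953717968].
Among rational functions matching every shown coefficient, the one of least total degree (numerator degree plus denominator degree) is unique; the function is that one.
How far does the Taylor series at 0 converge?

No rational of total degree below 3 reproduces all 8 coefficients; solving the [1/2] Pade equations on them gives f(τ) = (-τ - 38/39)/(τ**2 - 5*τ/6 - 3), whose expansion matches every shown term.
Denominator factor (τ**2 - 5*τ/6 - 3): discriminant 457/36, real irrational roots 5/12 + (1/12)*sqrt(457) and 5/12 - (1/12)*sqrt(457); poles of order 1, moduli 5/12 + (1/12)*sqrt(457) and -5/12 + (1/12)*sqrt(457).
The radius of convergence is the smallest modulus among the singular points: -5/12 + (1/12)*sqrt(457).

The radius of convergence is -5/12 + (1/12)*sqrt(457).


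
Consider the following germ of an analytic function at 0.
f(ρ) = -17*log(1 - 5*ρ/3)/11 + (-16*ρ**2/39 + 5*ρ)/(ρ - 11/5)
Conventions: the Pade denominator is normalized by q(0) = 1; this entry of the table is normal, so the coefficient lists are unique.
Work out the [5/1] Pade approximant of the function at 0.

The Pade approximant has numerator coefficients [0, 10/33, 3458851360/3960972873, 1242882325/7312565304, -323949875/32906543868, -7332833125/131626175472]; denominator coefficients [1, -51998945/36932148].

Taylor coefficients needed (expand at 0): a_0 = 0, a_1 = 10/33, a_2 = 36805/28314, a_3 = 2803300/1401543, a_4 = 173057875/61667892, a_5 = 1981838750/508760109, a_6 = 552488790625/100734501582.
Write the denominator as Q(ρ) = 1 + q1*ρ. Requiring Q*f - P = O(ρ^7) with deg P <= 5 kills the coefficients of ρ^6..ρ^6 in Q*f:
  ρ^6: a_6 + q1*a_5 = 0, i.e. 552488790625/100734501582 + (1981838750/508760109)*q1 = 0.
Solving this linear system: q1 = -51998945/36932148.
The numerator is Q*f truncated at degree 5: P0 = a_0 = 0; P1 = a_1 + q1*a_0 = 10/33; P2 = a_2 + q1*a_1 = 3458851360/3960972873; P3 = a_3 + q1*a_2 = 1242882325/7312565304; P4 = a_4 + q1*a_3 = -323949875/32906543868; P5 = a_5 + q1*a_4 = -7332833125/131626175472.


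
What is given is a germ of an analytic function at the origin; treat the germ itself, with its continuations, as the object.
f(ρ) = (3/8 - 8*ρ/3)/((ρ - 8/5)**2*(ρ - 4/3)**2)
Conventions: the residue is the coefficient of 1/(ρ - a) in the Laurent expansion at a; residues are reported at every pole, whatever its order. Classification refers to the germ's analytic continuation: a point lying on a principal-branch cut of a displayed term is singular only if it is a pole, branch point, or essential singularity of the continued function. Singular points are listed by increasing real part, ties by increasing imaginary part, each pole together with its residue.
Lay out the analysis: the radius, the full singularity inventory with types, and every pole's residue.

Denominator factor (ρ - 4/3)^2: pole of order 2 at 4/3, modulus 4/3.
Denominator factor (ρ - 8/5)^2: pole of order 2 at 8/5, modulus 8/5.
The radius of convergence is the smallest modulus among the singular points: 4/3.
At the order-2 pole 4/3 set g(ρ) = (ρ - (4/3))^2*f(ρ) = (3/8 - 8*ρ/3)/(ρ - 8/5)**2.
Order-2 pole: residue = g'(a); g'(4/3) = -95475/256, so the residue is -95475/256.
At the order-2 pole 8/5 set g(ρ) = (ρ - (8/5))^2*f(ρ) = (3/8 - 8*ρ/3)/(ρ - 4/3)**2.
Order-2 pole: residue = g'(a); g'(8/5) = 95475/256, so the residue is 95475/256.
List the singular points by increasing real part (a conjugate pair: the negative imaginary part first).

Radius of convergence at 0: 4/3.
At 4/3: a pole of order 2; residue -95475/256.
At 8/5: a pole of order 2; residue 95475/256.


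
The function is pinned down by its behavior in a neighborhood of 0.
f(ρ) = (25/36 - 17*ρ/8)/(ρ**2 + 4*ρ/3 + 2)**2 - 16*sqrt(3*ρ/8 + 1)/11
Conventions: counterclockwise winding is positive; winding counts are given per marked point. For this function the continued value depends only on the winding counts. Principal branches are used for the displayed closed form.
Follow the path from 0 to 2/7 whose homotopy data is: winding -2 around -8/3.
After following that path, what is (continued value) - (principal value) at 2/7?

Continued minus principal equals 0.

The rational part is single-valued and drops out of the difference; each branch term changes only by its own monodromy.
(-16/11)*sqrt(1 - ρ/(-8/3)): winding -2 is even, the square root returns to the same sheet, contribution 0.
Summing the contributions at ρ = 2/7 gives 0.


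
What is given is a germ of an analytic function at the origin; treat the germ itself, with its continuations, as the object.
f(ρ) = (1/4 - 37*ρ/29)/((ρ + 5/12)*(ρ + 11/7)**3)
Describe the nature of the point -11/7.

The point is a pole of order 3.

The denominator factor ρ + 11/7 vanishes at -11/7 and appears to the power 3; the numerator there equals 1831/812, nonzero, and no other factor vanishes.
Hence a pole whose order is the multiplicity, 3.


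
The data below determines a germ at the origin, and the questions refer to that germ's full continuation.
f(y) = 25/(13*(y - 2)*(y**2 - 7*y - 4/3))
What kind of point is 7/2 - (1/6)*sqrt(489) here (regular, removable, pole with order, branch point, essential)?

The denominator factor y**2 - 7*y - 4/3 vanishes at 7/2 - (1/6)*sqrt(489) and appears to the power 1; the numerator there equals 25/13, nonzero, and no other factor vanishes.
Hence a pole whose order is the multiplicity, 1.

The point is a pole of order 1.


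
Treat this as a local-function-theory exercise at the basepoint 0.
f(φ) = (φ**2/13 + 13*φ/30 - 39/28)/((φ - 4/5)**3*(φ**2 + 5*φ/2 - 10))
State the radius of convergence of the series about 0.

The radius of convergence is 4/5.

Denominator factor (φ**2 + 5*φ/2 - 10): discriminant 185/4, real irrational roots -5/4 + (1/4)*sqrt(185) and -5/4 - (1/4)*sqrt(185); poles of order 1, moduli -5/4 + (1/4)*sqrt(185) and 5/4 + (1/4)*sqrt(185).
Denominator factor (φ - 4/5)^3: pole of order 3 at 4/5, modulus 4/5.
The radius of convergence is the smallest modulus among the singular points: 4/5.


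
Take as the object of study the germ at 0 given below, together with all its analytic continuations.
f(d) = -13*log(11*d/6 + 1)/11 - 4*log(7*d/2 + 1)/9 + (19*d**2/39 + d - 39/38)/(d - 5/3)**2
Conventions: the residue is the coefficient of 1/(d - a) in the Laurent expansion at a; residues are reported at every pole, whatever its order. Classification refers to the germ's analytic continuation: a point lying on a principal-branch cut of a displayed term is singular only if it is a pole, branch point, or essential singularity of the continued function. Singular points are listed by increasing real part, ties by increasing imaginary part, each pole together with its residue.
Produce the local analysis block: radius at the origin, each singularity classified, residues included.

Radius of convergence at 0: 2/7.
At -6/11: a logarithmic branch point.
At -2/7: a logarithmic branch point.
At 5/3: a pole of order 2; residue 307/117.

Denominator factor (d - 5/3)^2: pole of order 2 at 5/3, modulus 5/3.
Branch term (-4/9)*log(1 - d/(-2/7)): its argument vanishes at d = -2/7, a logarithmic branch point, modulus 2/7.
Branch term (-13/11)*log(1 - d/(-6/11)): its argument vanishes at d = -6/11, a logarithmic branch point, modulus 6/11.
The radius of convergence is the smallest modulus among the singular points: 2/7.
The branch terms are analytic at 5/3 and contribute nothing to the residue; only the rational part matters.
At the order-2 pole 5/3 set g(d) = (d - (5/3))^2*(rational part) = 19*d**2/39 + d - 39/38.
Order-2 pole: residue = g'(a); g'(5/3) = 307/117, so the residue is 307/117.
List the singular points by increasing real part (a conjugate pair: the negative imaginary part first).


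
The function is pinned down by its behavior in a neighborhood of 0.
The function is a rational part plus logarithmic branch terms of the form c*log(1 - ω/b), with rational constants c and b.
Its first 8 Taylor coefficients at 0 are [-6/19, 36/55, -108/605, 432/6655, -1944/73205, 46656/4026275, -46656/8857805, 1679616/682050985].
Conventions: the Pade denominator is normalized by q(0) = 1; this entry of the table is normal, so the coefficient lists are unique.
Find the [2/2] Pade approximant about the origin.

Taylor coefficients needed (read off): a_0 = -6/19, a_1 = 36/55, a_2 = -108/605, a_3 = 432/6655, a_4 = -1944/73205.
Write the denominator as Q(ω) = 1 + q1*ω + q2*ω^2. Requiring Q*f - P = O(ω^5) with deg P <= 2 kills the coefficients of ω^3..ω^4 in Q*f:
  ω^3: a_3 + q1*a_2 + q2*a_1 = 0, i.e. 432/6655 + (-108/605)*q1 + (36/55)*q2 = 0.
  ω^4: a_4 + q1*a_3 + q2*a_2 = 0, i.e. -1944/73205 + (432/6655)*q1 + (-108/605)*q2 = 0.
Solving this linear system: q1 = 6/11, q2 = 6/121.
The numerator is Q*f truncated at degree 2: P0 = a_0 = -6/19; P1 = a_1 + q1*a_0 = 504/1045; P2 = a_2 + q1*a_1 + q2*a_0 = 1872/11495.

The Pade approximant has numerator coefficients [-6/19, 504/1045, 1872/11495]; denominator coefficients [1, 6/11, 6/121].
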